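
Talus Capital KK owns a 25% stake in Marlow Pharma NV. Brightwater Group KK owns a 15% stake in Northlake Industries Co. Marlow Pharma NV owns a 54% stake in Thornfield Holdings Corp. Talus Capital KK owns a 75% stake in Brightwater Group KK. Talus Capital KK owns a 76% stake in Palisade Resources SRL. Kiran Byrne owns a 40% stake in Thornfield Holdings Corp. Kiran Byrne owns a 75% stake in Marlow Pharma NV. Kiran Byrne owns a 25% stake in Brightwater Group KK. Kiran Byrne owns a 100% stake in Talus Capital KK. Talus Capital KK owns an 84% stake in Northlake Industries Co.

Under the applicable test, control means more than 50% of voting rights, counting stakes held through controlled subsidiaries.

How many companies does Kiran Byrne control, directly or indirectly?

Kiran holds 100% of Talus, so Kiran controls Talus.
Talus and Kiran together hold 75% + 25% = 100% of Brightwater, so Kiran controls Brightwater.
Kiran and Talus together hold 75% + 25% = 100% of Marlow, so Kiran controls Marlow.
Talus and Brightwater together hold 84% + 15% = 99% of Northlake, so Kiran controls Northlake.
Marlow and Kiran together hold 54% + 40% = 94% of Thornfield, so Kiran controls Thornfield.
Talus holds 76% of Palisade, so Kiran controls Palisade.
Kiran controls 6 companies.

6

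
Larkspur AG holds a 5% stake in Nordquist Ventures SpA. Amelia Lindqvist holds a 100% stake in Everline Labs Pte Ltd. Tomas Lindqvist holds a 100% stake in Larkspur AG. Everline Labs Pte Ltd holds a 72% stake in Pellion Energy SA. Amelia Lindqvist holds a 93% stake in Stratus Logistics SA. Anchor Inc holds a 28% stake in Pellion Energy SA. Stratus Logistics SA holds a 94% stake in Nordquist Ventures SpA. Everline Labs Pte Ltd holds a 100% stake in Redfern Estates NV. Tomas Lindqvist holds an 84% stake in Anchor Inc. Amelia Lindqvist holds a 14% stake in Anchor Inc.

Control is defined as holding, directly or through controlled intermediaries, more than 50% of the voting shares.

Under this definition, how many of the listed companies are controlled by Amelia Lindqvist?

Amelia holds 93% of Stratus, so Amelia controls Stratus.
Amelia holds 100% of Everline, so Amelia controls Everline.
Everline holds 100% of Redfern, so Amelia controls Redfern.
Everline holds 72% of Pellion, so Amelia controls Pellion.
Stratus holds 94% of Nordquist, so Amelia controls Nordquist.
No other company's threshold is met.
Amelia controls 5 companies.

5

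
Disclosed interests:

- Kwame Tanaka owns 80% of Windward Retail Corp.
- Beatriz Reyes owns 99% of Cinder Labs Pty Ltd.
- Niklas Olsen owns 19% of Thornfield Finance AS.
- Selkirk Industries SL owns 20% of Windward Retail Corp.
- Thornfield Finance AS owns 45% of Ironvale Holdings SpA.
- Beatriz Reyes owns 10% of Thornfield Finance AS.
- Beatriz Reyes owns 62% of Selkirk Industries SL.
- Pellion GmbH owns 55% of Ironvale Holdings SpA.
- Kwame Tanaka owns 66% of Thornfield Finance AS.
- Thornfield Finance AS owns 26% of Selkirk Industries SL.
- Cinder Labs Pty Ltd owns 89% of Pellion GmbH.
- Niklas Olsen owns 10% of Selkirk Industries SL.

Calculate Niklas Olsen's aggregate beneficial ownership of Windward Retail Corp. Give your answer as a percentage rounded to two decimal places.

2.99%

Niklas reaches Windward along 2 paths.
Via Selkirk: 10% × 20% = 2%.
Via Thornfield → Selkirk: 19% × 26% × 20% = 0.988%.
Total: 2% + 0.988% = 2.988%.
Rounded: 2.99%.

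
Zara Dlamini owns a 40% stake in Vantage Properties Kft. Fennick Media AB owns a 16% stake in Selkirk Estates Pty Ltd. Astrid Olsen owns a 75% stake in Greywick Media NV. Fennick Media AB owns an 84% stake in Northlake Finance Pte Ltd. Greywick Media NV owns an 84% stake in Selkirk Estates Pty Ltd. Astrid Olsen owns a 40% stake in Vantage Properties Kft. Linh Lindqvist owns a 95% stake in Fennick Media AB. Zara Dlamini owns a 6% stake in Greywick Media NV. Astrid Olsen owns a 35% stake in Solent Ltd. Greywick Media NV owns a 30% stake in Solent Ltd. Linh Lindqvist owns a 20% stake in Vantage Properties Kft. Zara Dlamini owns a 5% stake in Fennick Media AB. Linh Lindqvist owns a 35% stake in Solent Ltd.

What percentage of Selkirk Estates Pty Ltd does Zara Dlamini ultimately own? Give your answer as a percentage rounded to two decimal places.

Zara reaches Selkirk along 2 paths.
Via Fennick: 5% × 16% = 0.8%.
Via Greywick: 6% × 84% = 5.04%.
Total: 0.8% + 5.04% = 5.84%.

5.84%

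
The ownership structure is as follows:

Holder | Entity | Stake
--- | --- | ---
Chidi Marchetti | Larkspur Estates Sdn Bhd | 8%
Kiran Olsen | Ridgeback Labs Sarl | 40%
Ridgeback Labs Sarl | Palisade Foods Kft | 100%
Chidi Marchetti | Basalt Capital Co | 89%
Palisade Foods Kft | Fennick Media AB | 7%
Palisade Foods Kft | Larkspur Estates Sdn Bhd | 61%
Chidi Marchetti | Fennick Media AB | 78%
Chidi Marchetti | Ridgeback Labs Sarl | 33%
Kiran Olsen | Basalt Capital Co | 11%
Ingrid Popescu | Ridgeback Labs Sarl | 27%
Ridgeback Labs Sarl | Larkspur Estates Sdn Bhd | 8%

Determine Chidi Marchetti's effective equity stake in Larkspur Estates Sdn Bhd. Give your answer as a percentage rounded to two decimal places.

30.77%

Chidi reaches Larkspur along 3 paths.
Via Ridgeback → Palisade: 33% × 100% × 61% = 20.13%.
Direct stake: 8% = 8%.
Via Ridgeback: 33% × 8% = 2.64%.
Total: 20.13% + 8% + 2.64% = 30.77%.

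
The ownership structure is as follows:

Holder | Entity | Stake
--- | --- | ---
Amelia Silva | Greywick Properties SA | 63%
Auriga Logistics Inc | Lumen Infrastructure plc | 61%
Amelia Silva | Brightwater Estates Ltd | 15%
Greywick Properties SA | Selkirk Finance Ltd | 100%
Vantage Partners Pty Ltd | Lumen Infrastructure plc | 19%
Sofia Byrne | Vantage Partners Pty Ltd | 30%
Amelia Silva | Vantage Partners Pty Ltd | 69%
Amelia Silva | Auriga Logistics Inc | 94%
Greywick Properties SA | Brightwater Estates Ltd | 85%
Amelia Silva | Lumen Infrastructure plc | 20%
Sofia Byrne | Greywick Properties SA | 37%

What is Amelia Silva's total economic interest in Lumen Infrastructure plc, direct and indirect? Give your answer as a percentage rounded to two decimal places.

90.45%

Amelia reaches Lumen along 3 paths.
Via Auriga: 94% × 61% = 57.34%.
Direct stake: 20% = 20%.
Via Vantage: 69% × 19% = 13.11%.
Total: 57.34% + 20% + 13.11% = 90.45%.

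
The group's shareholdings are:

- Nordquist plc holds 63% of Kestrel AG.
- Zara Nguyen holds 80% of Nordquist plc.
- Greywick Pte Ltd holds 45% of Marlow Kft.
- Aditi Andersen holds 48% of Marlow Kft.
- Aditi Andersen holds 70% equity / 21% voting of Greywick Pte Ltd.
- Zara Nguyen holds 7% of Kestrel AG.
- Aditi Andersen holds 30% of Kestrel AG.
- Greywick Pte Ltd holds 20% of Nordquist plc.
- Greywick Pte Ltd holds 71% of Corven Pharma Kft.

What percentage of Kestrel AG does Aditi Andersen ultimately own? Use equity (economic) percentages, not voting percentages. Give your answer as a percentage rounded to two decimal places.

Aditi reaches Kestrel along 2 paths.
Via Greywick → Nordquist: 70% × 20% × 63% = 8.82%.
Direct stake: 30% = 30%.
Total: 8.82% + 30% = 38.82%.

38.82%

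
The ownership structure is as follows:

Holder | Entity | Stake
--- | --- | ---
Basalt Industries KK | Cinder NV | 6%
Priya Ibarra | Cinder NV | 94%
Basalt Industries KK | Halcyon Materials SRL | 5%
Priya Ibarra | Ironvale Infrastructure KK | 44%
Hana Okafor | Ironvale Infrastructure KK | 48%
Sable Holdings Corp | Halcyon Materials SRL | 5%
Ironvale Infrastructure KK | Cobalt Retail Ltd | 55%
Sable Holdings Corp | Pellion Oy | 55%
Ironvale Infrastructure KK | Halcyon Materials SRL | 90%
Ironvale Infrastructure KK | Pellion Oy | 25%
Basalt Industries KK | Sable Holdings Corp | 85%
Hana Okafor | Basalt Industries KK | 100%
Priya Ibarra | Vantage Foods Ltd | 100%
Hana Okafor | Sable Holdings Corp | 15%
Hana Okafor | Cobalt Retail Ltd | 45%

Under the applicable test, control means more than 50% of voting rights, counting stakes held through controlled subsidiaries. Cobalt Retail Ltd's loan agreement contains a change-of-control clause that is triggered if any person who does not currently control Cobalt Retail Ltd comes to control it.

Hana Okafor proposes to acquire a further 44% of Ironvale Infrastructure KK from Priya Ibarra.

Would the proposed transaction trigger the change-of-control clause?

The purchase adds only to Hana's holdings (Priya's stake shrinks), so Hana is the only person who could newly come to control Cobalt.
Hana holds 100% of Basalt, so Hana controls Basalt.
Hana and Basalt together hold 15% + 85% = 100% of Sable, so Hana controls Sable.
Sable holds 55% of Pellion, so Hana controls Pellion.
In Cobalt, Hana's side holds only 45%, not > 50%.
So before the transaction, Hana does not control Cobalt.
After the purchase, Hana's direct stake in Ironvale rises to 48% + 44% = 92%, and Priya's stake falls to 0%.
Hana holds 92% of Ironvale, so Hana controls Ironvale.
Hana and Ironvale together hold 45% + 55% = 100% of Cobalt, so Hana controls Cobalt.
Hana did not control Cobalt before and does after, so the clause is triggered.

Yes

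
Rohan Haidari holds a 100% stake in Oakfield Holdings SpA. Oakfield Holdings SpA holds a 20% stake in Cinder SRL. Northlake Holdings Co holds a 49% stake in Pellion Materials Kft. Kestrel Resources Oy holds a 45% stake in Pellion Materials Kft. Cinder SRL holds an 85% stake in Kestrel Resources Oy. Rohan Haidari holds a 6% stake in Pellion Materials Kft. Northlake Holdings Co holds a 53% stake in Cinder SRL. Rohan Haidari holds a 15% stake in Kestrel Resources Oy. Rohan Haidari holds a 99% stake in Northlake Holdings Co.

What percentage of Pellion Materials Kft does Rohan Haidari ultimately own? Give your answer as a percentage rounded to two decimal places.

Rohan reaches Pellion along 5 paths.
Via Kestrel: 15% × 45% = 6.75%.
Via Northlake → Cinder → Kestrel: 99% × 53% × 85% × 45% = 20.069775%.
Via Oakfield → Cinder → Kestrel: 100% × 20% × 85% × 45% = 7.65%.
Via Northlake: 99% × 49% = 48.51%.
Direct stake: 6% = 6%.
Total: 6.75% + 20.069775% + 7.65% + 48.51% + 6% = 88.979775%.
Rounded: 88.98%.

88.98%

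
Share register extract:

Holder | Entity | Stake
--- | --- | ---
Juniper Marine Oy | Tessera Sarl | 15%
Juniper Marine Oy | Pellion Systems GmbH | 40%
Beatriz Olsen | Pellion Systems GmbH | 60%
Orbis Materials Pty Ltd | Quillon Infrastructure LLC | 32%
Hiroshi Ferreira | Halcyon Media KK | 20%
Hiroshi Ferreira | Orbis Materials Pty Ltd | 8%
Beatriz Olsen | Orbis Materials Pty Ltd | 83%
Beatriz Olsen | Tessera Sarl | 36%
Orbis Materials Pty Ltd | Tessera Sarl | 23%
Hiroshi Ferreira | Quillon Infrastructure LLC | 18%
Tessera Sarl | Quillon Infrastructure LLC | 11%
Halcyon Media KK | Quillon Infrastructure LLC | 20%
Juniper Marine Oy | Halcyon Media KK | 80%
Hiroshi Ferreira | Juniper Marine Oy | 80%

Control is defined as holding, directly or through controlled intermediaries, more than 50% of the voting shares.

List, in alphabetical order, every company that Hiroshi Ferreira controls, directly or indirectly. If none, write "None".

Hiroshi holds 80% of Juniper, so Hiroshi controls Juniper.
Hiroshi and Juniper together hold 20% + 80% = 100% of Halcyon, so Hiroshi controls Halcyon.
No other company's threshold is met.

Halcyon Media KK, Juniper Marine Oy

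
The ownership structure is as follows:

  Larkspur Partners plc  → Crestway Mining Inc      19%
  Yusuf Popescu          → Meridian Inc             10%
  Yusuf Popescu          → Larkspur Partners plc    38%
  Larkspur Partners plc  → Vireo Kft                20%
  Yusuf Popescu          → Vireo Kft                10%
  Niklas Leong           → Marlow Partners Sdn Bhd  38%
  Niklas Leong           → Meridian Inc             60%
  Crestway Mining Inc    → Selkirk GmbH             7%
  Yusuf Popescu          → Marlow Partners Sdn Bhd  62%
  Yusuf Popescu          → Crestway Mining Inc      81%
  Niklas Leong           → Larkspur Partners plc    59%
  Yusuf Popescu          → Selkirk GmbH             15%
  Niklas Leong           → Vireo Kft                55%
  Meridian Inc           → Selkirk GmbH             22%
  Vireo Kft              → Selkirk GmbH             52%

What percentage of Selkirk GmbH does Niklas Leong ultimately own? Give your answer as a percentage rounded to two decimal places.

48.72%

Niklas reaches Selkirk along 4 paths.
Via Larkspur → Crestway: 59% × 19% × 7% = 0.7847%.
Via Meridian: 60% × 22% = 13.2%.
Via Vireo: 55% × 52% = 28.6%.
Via Larkspur → Vireo: 59% × 20% × 52% = 6.136%.
Total: 0.7847% + 13.2% + 28.6% + 6.136% = 48.7207%.
Rounded: 48.72%.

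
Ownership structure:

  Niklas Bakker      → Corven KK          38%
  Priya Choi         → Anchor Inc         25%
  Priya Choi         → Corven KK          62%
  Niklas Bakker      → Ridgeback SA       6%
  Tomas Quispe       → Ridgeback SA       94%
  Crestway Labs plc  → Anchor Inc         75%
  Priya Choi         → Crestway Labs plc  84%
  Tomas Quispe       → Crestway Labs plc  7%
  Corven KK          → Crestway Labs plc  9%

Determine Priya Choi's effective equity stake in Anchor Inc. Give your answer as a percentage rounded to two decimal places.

92.19%

Priya reaches Anchor along 3 paths.
Via Crestway: 84% × 75% = 63%.
Via Corven → Crestway: 62% × 9% × 75% = 4.185%.
Direct stake: 25% = 25%.
Total: 63% + 4.185% + 25% = 92.185%.
Rounded: 92.19%.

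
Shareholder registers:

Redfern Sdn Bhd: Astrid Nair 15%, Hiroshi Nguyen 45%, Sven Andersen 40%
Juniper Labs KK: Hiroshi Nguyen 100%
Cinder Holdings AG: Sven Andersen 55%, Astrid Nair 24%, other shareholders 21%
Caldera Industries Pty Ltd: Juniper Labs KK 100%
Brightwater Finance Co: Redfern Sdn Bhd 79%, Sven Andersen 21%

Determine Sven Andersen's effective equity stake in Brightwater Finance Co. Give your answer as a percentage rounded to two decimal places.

52.60%

Sven reaches Brightwater along 2 paths.
Via Redfern: 40% × 79% = 31.6%.
Direct stake: 21% = 21%.
Total: 31.6% + 21% = 52.6%.
Rounded: 52.60%.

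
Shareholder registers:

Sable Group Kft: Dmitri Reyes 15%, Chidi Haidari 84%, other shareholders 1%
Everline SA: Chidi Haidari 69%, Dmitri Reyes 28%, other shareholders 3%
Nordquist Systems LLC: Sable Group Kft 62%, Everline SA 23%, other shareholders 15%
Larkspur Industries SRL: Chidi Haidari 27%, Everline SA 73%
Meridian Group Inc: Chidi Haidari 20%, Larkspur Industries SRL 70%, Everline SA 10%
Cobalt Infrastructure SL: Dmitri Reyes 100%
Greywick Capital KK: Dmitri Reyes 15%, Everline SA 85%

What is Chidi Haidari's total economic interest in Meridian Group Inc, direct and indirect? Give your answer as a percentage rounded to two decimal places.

Chidi reaches Meridian along 4 paths.
Direct stake: 20% = 20%.
Via Larkspur: 27% × 70% = 18.9%.
Via Everline → Larkspur: 69% × 73% × 70% = 35.259%.
Via Everline: 69% × 10% = 6.9%.
Total: 20% + 18.9% + 35.259% + 6.9% = 81.059%.
Rounded: 81.06%.

81.06%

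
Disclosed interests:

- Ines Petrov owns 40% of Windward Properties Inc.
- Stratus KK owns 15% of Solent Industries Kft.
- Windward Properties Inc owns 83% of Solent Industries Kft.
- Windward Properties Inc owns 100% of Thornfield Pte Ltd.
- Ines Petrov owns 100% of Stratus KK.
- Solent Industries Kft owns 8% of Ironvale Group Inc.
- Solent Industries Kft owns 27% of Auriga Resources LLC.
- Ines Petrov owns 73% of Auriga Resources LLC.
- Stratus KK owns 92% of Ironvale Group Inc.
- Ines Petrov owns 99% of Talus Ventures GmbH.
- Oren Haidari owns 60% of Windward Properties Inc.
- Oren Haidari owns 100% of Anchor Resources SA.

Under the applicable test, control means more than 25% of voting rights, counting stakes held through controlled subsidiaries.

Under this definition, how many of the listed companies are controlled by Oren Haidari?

5

Oren holds 60% of Windward, so Oren controls Windward.
Windward holds 83% of Solent, so Oren controls Solent.
Windward holds 100% of Thornfield, so Oren controls Thornfield.
Solent holds 27% of Auriga, so Oren controls Auriga.
Oren holds 100% of Anchor, so Oren controls Anchor.
No other company's threshold is met.
Oren controls 5 companies.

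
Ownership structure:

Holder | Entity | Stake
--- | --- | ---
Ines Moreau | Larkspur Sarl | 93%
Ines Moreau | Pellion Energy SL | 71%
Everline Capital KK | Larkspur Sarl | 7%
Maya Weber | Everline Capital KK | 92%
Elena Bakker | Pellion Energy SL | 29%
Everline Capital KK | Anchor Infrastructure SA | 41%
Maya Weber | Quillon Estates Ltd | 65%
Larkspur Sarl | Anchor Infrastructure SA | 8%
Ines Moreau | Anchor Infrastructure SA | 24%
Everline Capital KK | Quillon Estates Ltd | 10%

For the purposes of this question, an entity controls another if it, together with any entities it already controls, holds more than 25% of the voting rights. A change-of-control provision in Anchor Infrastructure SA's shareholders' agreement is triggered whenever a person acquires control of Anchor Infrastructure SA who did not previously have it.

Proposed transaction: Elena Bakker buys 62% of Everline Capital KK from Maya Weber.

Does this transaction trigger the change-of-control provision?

The purchase adds only to Elena's holdings (Maya's stake shrinks), so Elena is the only person who could newly come to control Anchor.
Elena holds 29% of Pellion, so Elena controls Pellion.
Neither Elena nor any entity Elena controls holds any voting interest in Anchor.
So before the transaction, Elena does not control Anchor.
After the purchase, Elena holds 62% of Everline directly, and Maya's stake falls to 30%.
Elena holds 62% of Everline, so Elena controls Everline.
Everline holds 41% of Anchor, so Elena controls Anchor.
Elena did not control Anchor before and does after, so the clause is triggered.

Yes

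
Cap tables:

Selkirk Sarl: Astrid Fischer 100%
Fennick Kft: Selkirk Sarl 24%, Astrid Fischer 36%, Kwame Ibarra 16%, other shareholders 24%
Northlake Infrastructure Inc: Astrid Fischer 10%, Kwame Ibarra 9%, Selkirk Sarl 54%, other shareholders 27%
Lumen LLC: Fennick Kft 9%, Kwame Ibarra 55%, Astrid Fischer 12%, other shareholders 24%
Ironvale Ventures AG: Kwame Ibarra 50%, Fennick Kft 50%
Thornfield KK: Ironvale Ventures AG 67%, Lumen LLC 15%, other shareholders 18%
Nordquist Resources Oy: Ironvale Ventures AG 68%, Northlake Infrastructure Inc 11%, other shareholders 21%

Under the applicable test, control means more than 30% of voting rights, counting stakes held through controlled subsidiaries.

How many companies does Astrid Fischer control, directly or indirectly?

Astrid holds 100% of Selkirk, so Astrid controls Selkirk.
Selkirk and Astrid together hold 24% + 36% = 60% of Fennick, so Astrid controls Fennick.
Astrid and Selkirk together hold 10% + 54% = 64% of Northlake, so Astrid controls Northlake.
Fennick holds 50% of Ironvale, so Astrid controls Ironvale.
Ironvale holds 67% of Thornfield, so Astrid controls Thornfield.
Ironvale and Northlake together hold 68% + 11% = 79% of Nordquist, so Astrid controls Nordquist.
No other company's threshold is met.
Astrid controls 6 companies.

6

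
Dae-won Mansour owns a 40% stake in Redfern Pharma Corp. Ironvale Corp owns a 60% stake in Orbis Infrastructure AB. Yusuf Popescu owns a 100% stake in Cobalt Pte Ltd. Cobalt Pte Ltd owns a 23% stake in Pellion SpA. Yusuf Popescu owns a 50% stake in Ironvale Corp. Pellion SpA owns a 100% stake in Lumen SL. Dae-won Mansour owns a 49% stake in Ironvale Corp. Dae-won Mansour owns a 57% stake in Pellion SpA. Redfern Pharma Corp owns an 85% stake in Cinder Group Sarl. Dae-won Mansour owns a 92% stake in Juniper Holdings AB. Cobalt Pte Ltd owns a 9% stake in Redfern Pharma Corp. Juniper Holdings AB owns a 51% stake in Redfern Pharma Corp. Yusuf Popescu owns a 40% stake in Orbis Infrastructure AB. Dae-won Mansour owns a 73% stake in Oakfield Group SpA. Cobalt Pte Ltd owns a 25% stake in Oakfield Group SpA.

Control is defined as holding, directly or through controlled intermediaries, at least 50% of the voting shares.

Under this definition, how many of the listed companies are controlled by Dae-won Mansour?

6

Dae-won holds 92% of Juniper, so Dae-won controls Juniper.
Dae-won holds 73% of Oakfield, so Dae-won controls Oakfield.
Juniper and Dae-won together hold 51% + 40% = 91% of Redfern, so Dae-won controls Redfern.
Dae-won holds 57% of Pellion, so Dae-won controls Pellion.
Pellion holds 100% of Lumen, so Dae-won controls Lumen.
Redfern holds 85% of Cinder, so Dae-won controls Cinder.
No other company's threshold is met.
Dae-won controls 6 companies.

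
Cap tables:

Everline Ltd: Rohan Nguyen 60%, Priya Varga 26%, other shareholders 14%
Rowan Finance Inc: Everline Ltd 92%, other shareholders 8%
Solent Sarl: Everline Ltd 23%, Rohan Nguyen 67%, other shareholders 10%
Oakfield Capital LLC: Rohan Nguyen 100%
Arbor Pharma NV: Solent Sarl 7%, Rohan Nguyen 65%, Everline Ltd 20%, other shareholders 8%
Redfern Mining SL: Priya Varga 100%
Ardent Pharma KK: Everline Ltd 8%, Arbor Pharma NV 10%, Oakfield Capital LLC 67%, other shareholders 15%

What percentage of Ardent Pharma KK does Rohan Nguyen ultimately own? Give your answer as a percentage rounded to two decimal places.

80.07%

Rohan reaches Ardent along 6 paths.
Via Everline: 60% × 8% = 4.8%.
Via Everline → Solent → Arbor: 60% × 23% × 7% × 10% = 0.0966%.
Via Solent → Arbor: 67% × 7% × 10% = 0.469%.
Via Arbor: 65% × 10% = 6.5%.
Via Everline → Arbor: 60% × 20% × 10% = 1.2%.
Via Oakfield: 100% × 67% = 67%.
Total: 4.8% + 0.0966% + 0.469% + 6.5% + 1.2% + 67% = 80.0656%.
Rounded: 80.07%.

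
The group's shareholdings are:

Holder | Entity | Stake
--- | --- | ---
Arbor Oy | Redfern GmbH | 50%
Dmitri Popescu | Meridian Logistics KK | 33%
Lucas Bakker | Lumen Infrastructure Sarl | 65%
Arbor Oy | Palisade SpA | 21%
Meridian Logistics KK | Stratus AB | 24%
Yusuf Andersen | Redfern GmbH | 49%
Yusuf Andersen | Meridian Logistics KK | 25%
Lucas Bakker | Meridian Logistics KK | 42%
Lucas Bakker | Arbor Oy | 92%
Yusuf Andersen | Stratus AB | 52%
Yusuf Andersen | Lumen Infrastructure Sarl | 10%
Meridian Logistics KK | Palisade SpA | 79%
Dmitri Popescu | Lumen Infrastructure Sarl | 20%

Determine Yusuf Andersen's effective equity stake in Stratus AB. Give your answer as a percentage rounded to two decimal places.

Yusuf reaches Stratus along 2 paths.
Via Meridian: 25% × 24% = 6%.
Direct stake: 52% = 52%.
Total: 6% + 52% = 58%.
Rounded: 58.00%.

58.00%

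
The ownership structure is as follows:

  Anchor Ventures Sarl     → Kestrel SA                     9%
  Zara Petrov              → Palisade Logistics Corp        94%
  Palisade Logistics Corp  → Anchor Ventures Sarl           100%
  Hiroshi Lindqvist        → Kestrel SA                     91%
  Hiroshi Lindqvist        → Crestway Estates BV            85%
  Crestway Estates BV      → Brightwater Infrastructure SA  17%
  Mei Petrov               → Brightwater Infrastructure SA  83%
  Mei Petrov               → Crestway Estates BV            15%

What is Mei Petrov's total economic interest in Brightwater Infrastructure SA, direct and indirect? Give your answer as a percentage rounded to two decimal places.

Mei reaches Brightwater along 2 paths.
Direct stake: 83% = 83%.
Via Crestway: 15% × 17% = 2.55%.
Total: 83% + 2.55% = 85.55%.

85.55%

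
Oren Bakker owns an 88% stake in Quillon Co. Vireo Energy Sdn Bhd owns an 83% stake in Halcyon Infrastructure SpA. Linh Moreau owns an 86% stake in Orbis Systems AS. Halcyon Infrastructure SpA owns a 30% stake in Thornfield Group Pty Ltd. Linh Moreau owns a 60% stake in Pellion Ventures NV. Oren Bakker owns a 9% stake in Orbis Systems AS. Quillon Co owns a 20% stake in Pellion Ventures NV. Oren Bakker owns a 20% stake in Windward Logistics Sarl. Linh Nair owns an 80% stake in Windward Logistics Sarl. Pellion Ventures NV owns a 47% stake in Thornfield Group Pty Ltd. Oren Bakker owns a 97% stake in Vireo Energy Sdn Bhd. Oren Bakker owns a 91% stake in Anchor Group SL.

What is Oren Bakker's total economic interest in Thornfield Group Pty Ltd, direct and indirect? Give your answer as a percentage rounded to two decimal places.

Oren reaches Thornfield along 2 paths.
Via Vireo → Halcyon: 97% × 83% × 30% = 24.153%.
Via Quillon → Pellion: 88% × 20% × 47% = 8.272%.
Total: 24.153% + 8.272% = 32.425%.
Rounded: 32.43%.

32.43%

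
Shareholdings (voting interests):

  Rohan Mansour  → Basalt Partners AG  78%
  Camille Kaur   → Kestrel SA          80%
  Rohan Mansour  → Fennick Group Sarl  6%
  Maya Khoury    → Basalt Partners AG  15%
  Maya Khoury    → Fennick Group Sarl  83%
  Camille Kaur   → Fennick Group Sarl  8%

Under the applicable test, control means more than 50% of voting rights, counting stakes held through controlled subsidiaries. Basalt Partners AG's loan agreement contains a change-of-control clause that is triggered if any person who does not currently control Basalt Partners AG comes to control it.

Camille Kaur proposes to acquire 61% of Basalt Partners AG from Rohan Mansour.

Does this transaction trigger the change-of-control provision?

The purchase adds only to Camille's holdings (Rohan's stake shrinks), so Camille is the only person who could newly come to control Basalt.
Camille holds 80% of Kestrel, so Camille controls Kestrel.
Neither Camille nor any entity Camille controls holds any voting interest in Basalt.
So before the transaction, Camille does not control Basalt.
After the purchase, Camille holds 61% of Basalt directly, and Rohan's stake falls to 17%.
Camille holds 61% of Basalt, so Camille controls Basalt.
Camille did not control Basalt before and does after, so the clause is triggered.

Yes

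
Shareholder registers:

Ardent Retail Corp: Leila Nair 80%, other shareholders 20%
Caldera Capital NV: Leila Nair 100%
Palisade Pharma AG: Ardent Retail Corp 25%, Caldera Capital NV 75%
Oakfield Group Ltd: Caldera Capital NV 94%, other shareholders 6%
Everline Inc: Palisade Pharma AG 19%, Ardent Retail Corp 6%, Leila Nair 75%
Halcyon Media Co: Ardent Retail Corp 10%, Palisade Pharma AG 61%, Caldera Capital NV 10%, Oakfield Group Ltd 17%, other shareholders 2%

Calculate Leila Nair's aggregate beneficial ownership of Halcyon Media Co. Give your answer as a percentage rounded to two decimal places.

91.93%

Leila reaches Halcyon along 5 paths.
Via Ardent: 80% × 10% = 8%.
Via Ardent → Palisade: 80% × 25% × 61% = 12.2%.
Via Caldera → Palisade: 100% × 75% × 61% = 45.75%.
Via Caldera: 100% × 10% = 10%.
Via Caldera → Oakfield: 100% × 94% × 17% = 15.98%.
Total: 8% + 12.2% + 45.75% + 10% + 15.98% = 91.93%.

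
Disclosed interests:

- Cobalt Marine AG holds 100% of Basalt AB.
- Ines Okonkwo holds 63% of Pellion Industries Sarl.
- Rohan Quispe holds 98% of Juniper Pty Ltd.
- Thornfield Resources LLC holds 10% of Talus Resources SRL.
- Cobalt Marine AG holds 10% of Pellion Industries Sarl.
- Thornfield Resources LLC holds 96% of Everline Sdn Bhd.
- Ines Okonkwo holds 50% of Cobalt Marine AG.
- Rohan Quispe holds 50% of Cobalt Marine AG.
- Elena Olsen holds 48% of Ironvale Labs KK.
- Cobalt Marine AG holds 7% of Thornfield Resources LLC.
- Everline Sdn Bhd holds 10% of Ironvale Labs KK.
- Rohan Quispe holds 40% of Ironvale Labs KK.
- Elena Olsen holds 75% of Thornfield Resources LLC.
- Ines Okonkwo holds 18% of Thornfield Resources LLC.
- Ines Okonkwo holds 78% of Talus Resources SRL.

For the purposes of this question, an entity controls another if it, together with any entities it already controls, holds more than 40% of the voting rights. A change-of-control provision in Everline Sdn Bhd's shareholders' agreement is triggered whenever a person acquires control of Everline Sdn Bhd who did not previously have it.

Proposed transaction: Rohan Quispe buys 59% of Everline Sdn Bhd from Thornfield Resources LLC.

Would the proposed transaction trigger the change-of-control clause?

Yes

The purchase adds only to Rohan's holdings (Thornfield's stake shrinks), so Rohan is the only person who could newly come to control Everline.
Rohan holds 50% of Cobalt, so Rohan controls Cobalt.
Rohan holds 98% of Juniper, so Rohan controls Juniper.
Cobalt holds 100% of Basalt, so Rohan controls Basalt.
Neither Rohan nor any entity Rohan controls holds any voting interest in Everline.
So before the transaction, Rohan does not control Everline.
After the purchase, Rohan holds 59% of Everline directly, and Thornfield's stake falls to 37%.
Rohan holds 59% of Everline, so Rohan controls Everline.
Rohan did not control Everline before and does after, so the clause is triggered.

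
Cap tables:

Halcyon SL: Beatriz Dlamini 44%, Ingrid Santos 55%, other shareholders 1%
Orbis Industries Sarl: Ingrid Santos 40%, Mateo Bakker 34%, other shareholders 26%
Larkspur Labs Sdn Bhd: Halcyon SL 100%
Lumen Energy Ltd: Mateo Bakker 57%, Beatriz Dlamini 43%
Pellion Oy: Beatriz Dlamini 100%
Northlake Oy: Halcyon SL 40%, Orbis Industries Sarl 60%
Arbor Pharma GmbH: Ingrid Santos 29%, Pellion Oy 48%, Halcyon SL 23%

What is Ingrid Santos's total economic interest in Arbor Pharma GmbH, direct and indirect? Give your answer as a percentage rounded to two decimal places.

41.65%

Ingrid reaches Arbor along 2 paths.
Direct stake: 29% = 29%.
Via Halcyon: 55% × 23% = 12.65%.
Total: 29% + 12.65% = 41.65%.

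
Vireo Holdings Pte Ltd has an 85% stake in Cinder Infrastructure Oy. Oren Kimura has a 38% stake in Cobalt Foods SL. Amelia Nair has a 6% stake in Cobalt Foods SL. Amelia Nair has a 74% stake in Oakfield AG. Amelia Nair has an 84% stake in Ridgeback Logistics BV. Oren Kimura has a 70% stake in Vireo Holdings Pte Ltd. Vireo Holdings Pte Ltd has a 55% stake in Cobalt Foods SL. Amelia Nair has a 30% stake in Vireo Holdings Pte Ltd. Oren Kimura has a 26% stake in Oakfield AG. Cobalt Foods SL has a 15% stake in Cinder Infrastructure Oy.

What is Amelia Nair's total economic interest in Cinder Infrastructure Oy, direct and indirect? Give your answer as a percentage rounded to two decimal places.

28.88%

Amelia reaches Cinder along 3 paths.
Via Vireo → Cobalt: 30% × 55% × 15% = 2.475%.
Via Cobalt: 6% × 15% = 0.9%.
Via Vireo: 30% × 85% = 25.5%.
Total: 2.475% + 0.9% + 25.5% = 28.875%.
Rounded: 28.88%.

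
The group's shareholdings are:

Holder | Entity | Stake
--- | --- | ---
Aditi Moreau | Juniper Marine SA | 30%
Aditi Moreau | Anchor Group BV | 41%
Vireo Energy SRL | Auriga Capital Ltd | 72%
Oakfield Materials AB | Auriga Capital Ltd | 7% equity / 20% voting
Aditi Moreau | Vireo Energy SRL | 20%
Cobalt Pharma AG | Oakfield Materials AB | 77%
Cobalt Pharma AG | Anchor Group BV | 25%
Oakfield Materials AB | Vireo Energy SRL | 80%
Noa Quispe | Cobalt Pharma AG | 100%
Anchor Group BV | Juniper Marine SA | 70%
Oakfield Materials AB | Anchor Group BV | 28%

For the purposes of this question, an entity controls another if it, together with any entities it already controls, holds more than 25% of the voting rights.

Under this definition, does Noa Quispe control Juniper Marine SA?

Yes

Noa holds 100% of Cobalt, so Noa controls Cobalt.
Cobalt holds 77% of Oakfield, so Noa controls Oakfield.
Oakfield and Cobalt together hold 28% + 25% = 53% of Anchor, so Noa controls Anchor.
Anchor holds 70% of Juniper, so Noa controls Juniper.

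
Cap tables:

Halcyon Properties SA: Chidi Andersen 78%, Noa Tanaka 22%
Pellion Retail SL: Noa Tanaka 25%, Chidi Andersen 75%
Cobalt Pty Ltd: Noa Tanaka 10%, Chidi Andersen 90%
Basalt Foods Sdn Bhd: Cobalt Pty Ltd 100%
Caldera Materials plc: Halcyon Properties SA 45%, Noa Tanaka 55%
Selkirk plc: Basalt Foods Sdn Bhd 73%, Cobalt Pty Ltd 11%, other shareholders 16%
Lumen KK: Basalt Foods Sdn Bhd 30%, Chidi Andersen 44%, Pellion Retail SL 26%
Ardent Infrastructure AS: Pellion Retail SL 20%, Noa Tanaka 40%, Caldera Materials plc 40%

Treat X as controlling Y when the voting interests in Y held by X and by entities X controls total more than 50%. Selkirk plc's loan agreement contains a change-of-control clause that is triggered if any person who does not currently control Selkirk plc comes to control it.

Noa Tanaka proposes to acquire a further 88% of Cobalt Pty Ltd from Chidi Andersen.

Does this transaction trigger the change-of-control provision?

Yes

The purchase adds only to Noa's holdings (Chidi's stake shrinks), so Noa is the only person who could newly come to control Selkirk.
Noa holds 55% of Caldera, so Noa controls Caldera.
Noa and Caldera together hold 40% + 40% = 80% of Ardent, so Noa controls Ardent.
Neither Noa nor any entity Noa controls holds any voting interest in Selkirk.
So before the transaction, Noa does not control Selkirk.
After the purchase, Noa's direct stake in Cobalt rises to 10% + 88% = 98%, and Chidi's stake falls to 2%.
Noa holds 98% of Cobalt, so Noa controls Cobalt.
Cobalt holds 100% of Basalt, so Noa controls Basalt.
Basalt and Cobalt together hold 73% + 11% = 84% of Selkirk, so Noa controls Selkirk.
Noa did not control Selkirk before and does after, so the clause is triggered.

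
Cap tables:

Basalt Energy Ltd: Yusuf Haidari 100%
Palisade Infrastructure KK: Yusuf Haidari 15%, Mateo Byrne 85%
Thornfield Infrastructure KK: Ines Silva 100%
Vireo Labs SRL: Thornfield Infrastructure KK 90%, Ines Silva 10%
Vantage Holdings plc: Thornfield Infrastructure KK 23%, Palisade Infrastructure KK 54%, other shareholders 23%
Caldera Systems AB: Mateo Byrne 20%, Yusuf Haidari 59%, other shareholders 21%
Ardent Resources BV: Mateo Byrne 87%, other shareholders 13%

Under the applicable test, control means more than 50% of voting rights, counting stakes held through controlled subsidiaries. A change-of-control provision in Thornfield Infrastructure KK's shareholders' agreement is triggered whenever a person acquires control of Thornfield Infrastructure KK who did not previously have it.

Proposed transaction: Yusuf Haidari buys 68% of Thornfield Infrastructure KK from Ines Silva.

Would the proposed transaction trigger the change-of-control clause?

Yes

The purchase adds only to Yusuf's holdings (Ines's stake shrinks), so Yusuf is the only person who could newly come to control Thornfield.
Yusuf holds 100% of Basalt, so Yusuf controls Basalt.
Yusuf holds 59% of Caldera, so Yusuf controls Caldera.
Neither Yusuf nor any entity Yusuf controls holds any voting interest in Thornfield.
So before the transaction, Yusuf does not control Thornfield.
After the purchase, Yusuf holds 68% of Thornfield directly, and Ines's stake falls to 32%.
Yusuf holds 68% of Thornfield, so Yusuf controls Thornfield.
Yusuf did not control Thornfield before and does after, so the clause is triggered.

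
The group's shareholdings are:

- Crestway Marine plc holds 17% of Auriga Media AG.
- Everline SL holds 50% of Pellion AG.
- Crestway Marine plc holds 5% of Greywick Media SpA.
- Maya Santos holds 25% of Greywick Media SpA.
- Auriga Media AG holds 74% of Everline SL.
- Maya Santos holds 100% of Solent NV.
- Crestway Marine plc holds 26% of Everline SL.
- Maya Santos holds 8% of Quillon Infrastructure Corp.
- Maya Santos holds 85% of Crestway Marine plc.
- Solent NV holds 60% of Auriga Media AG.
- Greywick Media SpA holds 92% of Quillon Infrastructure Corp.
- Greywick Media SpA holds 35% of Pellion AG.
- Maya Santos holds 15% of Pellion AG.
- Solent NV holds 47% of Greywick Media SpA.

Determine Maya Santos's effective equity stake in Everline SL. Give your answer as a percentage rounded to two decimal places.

Maya reaches Everline along 3 paths.
Via Crestway: 85% × 26% = 22.1%.
Via Crestway → Auriga: 85% × 17% × 74% = 10.693%.
Via Solent → Auriga: 100% × 60% × 74% = 44.4%.
Total: 22.1% + 10.693% + 44.4% = 77.193%.
Rounded: 77.19%.

77.19%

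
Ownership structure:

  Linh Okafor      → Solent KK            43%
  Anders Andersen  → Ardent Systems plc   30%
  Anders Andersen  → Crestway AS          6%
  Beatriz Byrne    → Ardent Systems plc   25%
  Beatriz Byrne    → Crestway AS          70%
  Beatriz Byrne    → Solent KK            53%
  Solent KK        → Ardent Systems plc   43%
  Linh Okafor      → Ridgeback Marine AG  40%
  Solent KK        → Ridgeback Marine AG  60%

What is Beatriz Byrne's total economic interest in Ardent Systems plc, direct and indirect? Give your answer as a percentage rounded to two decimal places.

Beatriz reaches Ardent along 2 paths.
Via Solent: 53% × 43% = 22.79%.
Direct stake: 25% = 25%.
Total: 22.79% + 25% = 47.79%.

47.79%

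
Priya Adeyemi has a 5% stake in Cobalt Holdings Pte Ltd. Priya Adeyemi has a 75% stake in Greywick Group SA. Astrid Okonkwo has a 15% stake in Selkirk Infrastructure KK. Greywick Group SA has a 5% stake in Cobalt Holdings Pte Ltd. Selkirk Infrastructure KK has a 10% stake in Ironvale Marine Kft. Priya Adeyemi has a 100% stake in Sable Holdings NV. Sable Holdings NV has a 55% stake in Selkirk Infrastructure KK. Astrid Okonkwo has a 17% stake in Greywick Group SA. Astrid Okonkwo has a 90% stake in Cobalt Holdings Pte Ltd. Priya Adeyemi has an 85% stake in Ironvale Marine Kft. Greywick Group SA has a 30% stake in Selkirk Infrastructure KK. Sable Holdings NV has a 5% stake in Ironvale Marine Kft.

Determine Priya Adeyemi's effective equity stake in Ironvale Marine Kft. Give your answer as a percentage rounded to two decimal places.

97.75%

Priya reaches Ironvale along 4 paths.
Direct stake: 85% = 85%.
Via Sable: 100% × 5% = 5%.
Via Sable → Selkirk: 100% × 55% × 10% = 5.5%.
Via Greywick → Selkirk: 75% × 30% × 10% = 2.25%.
Total: 85% + 5% + 5.5% + 2.25% = 97.75%.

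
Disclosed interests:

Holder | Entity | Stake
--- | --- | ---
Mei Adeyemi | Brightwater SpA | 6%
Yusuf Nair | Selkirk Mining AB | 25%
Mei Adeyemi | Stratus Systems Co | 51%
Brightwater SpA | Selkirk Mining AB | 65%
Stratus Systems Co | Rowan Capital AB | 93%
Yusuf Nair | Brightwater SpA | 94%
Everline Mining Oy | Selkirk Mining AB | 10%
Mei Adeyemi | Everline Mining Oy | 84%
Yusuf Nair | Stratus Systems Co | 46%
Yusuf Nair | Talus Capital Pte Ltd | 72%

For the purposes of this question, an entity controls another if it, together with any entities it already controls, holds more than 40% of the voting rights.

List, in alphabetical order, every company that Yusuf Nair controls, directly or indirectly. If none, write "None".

Yusuf holds 46% of Stratus, so Yusuf controls Stratus.
Yusuf holds 94% of Brightwater, so Yusuf controls Brightwater.
Yusuf and Brightwater together hold 25% + 65% = 90% of Selkirk, so Yusuf controls Selkirk.
Stratus holds 93% of Rowan, so Yusuf controls Rowan.
Yusuf holds 72% of Talus, so Yusuf controls Talus.
No other company's threshold is met.

Brightwater SpA, Rowan Capital AB, Selkirk Mining AB, Stratus Systems Co, Talus Capital Pte Ltd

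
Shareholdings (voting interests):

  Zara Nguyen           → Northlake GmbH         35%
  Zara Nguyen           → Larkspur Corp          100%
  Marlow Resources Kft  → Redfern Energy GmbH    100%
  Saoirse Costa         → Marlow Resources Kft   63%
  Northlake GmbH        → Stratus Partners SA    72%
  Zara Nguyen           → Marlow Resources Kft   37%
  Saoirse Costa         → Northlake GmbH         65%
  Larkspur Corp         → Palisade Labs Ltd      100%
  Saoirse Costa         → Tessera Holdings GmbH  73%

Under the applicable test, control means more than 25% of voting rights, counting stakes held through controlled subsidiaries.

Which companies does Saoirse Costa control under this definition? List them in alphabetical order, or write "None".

Marlow Resources Kft, Northlake GmbH, Redfern Energy GmbH, Stratus Partners SA, Tessera Holdings GmbH

Saoirse holds 65% of Northlake, so Saoirse controls Northlake.
Northlake holds 72% of Stratus, so Saoirse controls Stratus.
Saoirse holds 63% of Marlow, so Saoirse controls Marlow.
Saoirse holds 73% of Tessera, so Saoirse controls Tessera.
Marlow holds 100% of Redfern, so Saoirse controls Redfern.
No other company's threshold is met.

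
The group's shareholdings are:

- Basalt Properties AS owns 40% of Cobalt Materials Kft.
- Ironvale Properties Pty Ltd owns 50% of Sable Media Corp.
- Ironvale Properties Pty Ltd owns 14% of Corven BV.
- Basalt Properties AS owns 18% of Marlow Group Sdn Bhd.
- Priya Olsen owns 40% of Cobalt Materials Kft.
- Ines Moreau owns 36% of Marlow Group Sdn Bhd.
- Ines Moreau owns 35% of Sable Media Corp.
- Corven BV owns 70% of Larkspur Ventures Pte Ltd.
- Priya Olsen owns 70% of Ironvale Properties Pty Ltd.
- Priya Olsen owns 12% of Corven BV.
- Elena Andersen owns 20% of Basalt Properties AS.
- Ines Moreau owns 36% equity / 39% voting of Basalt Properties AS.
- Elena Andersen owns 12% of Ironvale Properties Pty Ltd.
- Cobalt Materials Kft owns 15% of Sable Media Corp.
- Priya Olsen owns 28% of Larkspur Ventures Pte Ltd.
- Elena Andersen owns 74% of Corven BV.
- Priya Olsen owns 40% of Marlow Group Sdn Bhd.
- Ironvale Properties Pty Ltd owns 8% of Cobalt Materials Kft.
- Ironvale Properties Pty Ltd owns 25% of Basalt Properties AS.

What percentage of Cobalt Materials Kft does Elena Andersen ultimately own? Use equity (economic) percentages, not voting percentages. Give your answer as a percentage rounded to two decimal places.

10.16%

Elena reaches Cobalt along 3 paths.
Via Ironvale: 12% × 8% = 0.96%.
Via Basalt: 20% × 40% = 8%.
Via Ironvale → Basalt: 12% × 25% × 40% = 1.2%.
Total: 0.96% + 8% + 1.2% = 10.16%.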